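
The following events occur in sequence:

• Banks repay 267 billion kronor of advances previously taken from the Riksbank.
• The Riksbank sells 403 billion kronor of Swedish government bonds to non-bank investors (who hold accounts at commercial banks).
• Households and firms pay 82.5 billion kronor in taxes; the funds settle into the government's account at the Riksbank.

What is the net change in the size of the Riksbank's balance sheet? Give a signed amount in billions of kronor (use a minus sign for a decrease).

Riksbank balance sheet:
  Assets:      Securities −403B, Loans to banks −267B
  Liabilities: Bank reserves −752.5B, Government deposits +82.5B
Change in total Riksbank assets = -670 billion.

-670 billion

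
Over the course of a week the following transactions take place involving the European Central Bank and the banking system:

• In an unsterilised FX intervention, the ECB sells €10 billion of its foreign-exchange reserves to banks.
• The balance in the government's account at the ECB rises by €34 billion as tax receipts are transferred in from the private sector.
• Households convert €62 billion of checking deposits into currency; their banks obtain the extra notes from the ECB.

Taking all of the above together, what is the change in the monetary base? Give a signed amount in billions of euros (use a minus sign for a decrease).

FX sale €10 billion: ECB balance sheet contracts → −€10B.
Government account inflow €34 billion: reserves shift to a non-base liability → −€34B.
Currency withdrawal €62 billion: just a shift between currency and reserves — both are base money → 0.
Net: −10 − 34 + 0 = -€44 billion.

-€44 billion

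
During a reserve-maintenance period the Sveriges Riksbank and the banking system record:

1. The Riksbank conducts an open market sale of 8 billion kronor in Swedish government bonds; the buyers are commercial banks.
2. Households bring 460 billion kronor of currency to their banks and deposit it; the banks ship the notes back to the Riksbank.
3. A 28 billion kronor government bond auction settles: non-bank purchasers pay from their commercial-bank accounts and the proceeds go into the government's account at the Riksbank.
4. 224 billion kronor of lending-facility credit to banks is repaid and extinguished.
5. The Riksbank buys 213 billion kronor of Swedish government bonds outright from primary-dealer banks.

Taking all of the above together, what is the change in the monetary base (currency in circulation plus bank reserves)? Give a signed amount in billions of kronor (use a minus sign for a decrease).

-47 billion

OMO sale (to banks) 8 billion kronor: Riksbank balance sheet contracts → −8B.
Currency deposit 460 billion kronor: just a shift between currency and reserves — both are base money → 0.
Government account inflow 28 billion kronor: reserves shift to a non-base liability → −28B.
Discount-window repayment 224 billion kronor: Riksbank balance sheet contracts → −224B.
OMO purchase (from banks) 213 billion kronor: Riksbank balance sheet expands → +213B.
Net: −8 + 0 − 28 − 224 + 213 = -47 billion.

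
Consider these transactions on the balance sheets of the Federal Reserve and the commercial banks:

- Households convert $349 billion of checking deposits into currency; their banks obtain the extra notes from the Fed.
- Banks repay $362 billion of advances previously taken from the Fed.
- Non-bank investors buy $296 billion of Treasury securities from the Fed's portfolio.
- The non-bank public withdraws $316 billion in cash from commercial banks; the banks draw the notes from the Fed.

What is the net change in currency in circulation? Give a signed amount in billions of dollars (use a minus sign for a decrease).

Fed balance sheet:
  Assets:      Securities −$296B, Loans to banks −$362B
  Liabilities: Bank reserves −$1323B, Currency in circulation +$665B
So the change in currency in circulation is +$665 billion.

+$665 billion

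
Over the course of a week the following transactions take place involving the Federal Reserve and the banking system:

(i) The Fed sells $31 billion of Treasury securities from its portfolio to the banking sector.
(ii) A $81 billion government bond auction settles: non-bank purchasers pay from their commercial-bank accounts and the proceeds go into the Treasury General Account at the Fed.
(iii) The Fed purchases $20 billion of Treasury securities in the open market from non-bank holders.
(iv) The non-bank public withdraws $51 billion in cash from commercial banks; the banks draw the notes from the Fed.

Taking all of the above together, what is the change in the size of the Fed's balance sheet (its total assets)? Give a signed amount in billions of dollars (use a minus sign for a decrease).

Fed balance sheet:
  Assets:      Securities −$11B
  Liabilities: Bank reserves −$143B, Currency in circulation +$51B, Government deposits +$81B
Change in total Fed assets = -$11 billion.

-$11 billion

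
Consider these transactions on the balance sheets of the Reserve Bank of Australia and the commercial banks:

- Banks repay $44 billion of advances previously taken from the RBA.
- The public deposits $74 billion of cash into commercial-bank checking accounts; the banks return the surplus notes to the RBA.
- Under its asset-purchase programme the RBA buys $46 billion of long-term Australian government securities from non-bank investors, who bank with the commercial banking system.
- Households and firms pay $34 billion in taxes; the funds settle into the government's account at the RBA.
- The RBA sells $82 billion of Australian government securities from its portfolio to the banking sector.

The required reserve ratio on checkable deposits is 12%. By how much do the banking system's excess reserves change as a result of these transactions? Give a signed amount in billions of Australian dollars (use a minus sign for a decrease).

-$50.32 billion

Discount-window repayment $44 billion: reserves −$44B, deposits 0.
Currency deposit $74 billion: reserves +$74B, deposits +$74B.
Asset purchase (from non-banks) $46 billion: reserves +$46B, deposits +$46B.
Government account inflow $34 billion: reserves −$34B, deposits −$34B.
OMO sale (to banks) $82 billion: reserves −$82B, deposits 0.
Totals: Δreserves = −$40B, Δdeposits = +$86B.
Δrequired reserves = 12% × +$86B = +$10.32B.
Δexcess reserves = Δreserves − Δrequired = −$40B − (+$10.32B) = -$50.32 billion.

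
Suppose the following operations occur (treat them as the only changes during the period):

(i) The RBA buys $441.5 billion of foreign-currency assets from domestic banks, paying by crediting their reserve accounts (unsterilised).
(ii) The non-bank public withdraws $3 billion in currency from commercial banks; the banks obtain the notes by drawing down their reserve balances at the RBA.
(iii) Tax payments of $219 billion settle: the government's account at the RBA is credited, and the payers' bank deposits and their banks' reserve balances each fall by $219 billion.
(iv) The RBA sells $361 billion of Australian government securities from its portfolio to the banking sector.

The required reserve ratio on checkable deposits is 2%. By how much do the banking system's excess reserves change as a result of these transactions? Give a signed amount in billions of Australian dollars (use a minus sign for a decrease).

-$137.06 billion

FX purchase $441.5 billion: reserves +$441.5B, deposits 0.
Currency withdrawal $3 billion: reserves −$3B, deposits −$3B.
Government account inflow $219 billion: reserves −$219B, deposits −$219B.
OMO sale (to banks) $361 billion: reserves −$361B, deposits 0.
Totals: Δreserves = −$141.5B, Δdeposits = −$222B.
Δrequired reserves = 2% × −$222B = −$4.44B.
Δexcess reserves = Δreserves − Δrequired = −$141.5B − (−$4.44B) = -$137.06 billion.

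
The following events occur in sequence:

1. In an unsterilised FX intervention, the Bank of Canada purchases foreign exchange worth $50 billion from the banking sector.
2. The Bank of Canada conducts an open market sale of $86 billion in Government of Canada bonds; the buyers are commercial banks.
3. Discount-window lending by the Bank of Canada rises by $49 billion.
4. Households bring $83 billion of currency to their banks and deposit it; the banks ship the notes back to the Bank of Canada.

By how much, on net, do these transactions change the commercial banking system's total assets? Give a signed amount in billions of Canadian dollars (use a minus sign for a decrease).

+$132 billion

Bank of Canada balance sheet:
  Assets:      Securities −$86B, Loans to banks +$49B, Foreign assets +$50B
  Liabilities: Bank reserves +$96B, Currency in circulation −$83B
Commercial banking system:
  Assets:      Reserves at CB +$96B, Securities +$86B, Foreign assets −$50B
  Liabilities: Checkable deposits +$83B, Borrowings from CB +$49B
Change in total bank assets = +$132 billion.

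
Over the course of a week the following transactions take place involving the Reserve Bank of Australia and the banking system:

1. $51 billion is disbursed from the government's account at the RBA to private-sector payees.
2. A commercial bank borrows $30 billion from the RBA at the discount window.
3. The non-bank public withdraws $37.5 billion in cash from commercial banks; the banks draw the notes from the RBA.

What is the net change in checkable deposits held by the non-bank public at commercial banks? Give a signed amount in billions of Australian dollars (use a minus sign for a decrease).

+$13.5 billion

Government spending $51 billion: non-bank counterparties' bank balances rise → +$51B.
Discount-window loan $30 billion: the counterparty is a bank, so public deposits are unchanged → 0.
Currency withdrawal $37.5 billion: non-bank counterparties' bank balances fall → −$37.5B.
Net: 51 + 0 − 37.5 = +$13.5 billion.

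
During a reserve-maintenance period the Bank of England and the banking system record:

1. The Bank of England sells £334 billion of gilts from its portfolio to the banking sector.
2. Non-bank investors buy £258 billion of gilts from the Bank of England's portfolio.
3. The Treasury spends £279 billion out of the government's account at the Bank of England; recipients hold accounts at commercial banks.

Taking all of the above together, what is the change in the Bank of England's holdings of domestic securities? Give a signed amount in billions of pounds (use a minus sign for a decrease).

-£592 billion

OMO sale (to banks) £334 billion: securities removed from the Bank of England's portfolio → −£334B.
Asset sale (to non-banks) £258 billion: securities removed from the Bank of England's portfolio → −£258B.
Government spending £279 billion: the Bank of England's securities portfolio is untouched → 0.
Net: −334 − 258 + 0 = -£592 billion.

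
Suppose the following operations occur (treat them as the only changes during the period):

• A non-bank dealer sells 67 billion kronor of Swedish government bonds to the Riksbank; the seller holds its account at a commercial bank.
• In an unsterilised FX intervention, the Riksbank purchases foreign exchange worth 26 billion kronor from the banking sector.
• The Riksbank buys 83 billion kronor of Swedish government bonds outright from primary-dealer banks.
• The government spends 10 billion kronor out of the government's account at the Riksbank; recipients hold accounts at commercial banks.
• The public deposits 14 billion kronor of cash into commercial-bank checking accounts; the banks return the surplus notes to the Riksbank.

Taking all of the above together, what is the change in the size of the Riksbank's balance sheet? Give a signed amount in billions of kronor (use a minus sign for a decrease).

+176 billion

Riksbank balance sheet:
  Assets:      Securities +150B, Foreign assets +26B
  Liabilities: Bank reserves +200B, Currency in circulation −14B, Government deposits −10B
Change in total Riksbank assets = +176 billion.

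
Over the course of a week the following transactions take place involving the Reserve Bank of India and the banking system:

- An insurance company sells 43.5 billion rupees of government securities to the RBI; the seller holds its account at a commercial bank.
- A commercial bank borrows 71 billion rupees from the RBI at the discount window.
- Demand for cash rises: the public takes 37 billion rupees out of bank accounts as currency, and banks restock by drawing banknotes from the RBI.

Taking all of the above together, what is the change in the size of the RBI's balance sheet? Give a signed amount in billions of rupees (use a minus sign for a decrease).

RBI balance sheet:
  Assets:      Securities +43.5B, Loans to banks +71B
  Liabilities: Bank reserves +77.5B, Currency in circulation +37B
Change in total RBI assets = +114.5 billion.

+114.5 billion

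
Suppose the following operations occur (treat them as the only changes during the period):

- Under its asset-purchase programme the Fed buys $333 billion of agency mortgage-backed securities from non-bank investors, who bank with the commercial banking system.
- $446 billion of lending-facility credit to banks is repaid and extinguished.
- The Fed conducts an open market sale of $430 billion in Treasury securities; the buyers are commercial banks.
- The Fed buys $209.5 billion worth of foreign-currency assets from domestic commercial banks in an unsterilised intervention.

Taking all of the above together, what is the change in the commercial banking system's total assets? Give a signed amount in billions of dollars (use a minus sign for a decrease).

Asset purchase (from non-banks) $333 billion: bank balance sheets expand → +$333B.
Discount-window repayment $446 billion: bank balance sheets shrink → −$446B.
OMO sale (to banks) $430 billion: just an asset swap on bank balance sheets → 0.
FX purchase $209.5 billion: just an asset swap on bank balance sheets → 0.
Net: 333 − 446 + 0 + 0 = -$113 billion.

-$113 billion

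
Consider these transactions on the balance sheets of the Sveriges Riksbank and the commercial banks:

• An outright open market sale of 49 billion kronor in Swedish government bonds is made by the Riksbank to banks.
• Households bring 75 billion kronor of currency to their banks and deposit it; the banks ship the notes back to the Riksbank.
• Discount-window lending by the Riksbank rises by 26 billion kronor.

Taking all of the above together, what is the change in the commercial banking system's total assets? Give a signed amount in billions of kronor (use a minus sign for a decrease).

OMO sale (to banks) 49 billion kronor: just an asset swap on bank balance sheets → 0.
Currency deposit 75 billion kronor: bank balance sheets expand → +75B.
Discount-window loan 26 billion kronor: bank balance sheets expand → +26B.
Net: 0 + 75 + 26 = +101 billion.

+101 billion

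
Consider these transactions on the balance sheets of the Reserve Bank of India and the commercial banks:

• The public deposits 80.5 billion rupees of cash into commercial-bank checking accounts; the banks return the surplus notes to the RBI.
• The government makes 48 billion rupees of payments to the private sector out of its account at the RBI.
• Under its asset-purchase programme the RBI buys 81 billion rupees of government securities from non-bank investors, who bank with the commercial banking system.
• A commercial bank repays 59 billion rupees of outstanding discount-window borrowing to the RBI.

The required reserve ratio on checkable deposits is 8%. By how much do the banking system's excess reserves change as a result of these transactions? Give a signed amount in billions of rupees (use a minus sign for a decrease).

+133.74 billion

Currency deposit 80.5 billion rupees: reserves +80.5B, deposits +80.5B.
Government spending 48 billion rupees: reserves +48B, deposits +48B.
Asset purchase (from non-banks) 81 billion rupees: reserves +81B, deposits +81B.
Discount-window repayment 59 billion rupees: reserves −59B, deposits 0.
Totals: Δreserves = +150.5B, Δdeposits = +209.5B.
Δrequired reserves = 8% × +209.5B = +16.76B.
Δexcess reserves = Δreserves − Δrequired = +150.5B − (+16.76B) = +133.74 billion.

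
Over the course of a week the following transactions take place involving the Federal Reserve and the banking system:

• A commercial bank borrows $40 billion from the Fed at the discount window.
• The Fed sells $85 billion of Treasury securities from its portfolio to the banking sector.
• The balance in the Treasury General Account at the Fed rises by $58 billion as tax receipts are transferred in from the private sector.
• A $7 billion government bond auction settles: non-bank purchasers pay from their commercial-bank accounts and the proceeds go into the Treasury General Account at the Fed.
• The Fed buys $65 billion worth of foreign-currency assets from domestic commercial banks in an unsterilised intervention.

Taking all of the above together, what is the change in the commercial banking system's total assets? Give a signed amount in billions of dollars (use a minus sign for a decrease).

-$25 billion

Discount-window loan $40 billion: bank balance sheets expand → +$40B.
OMO sale (to banks) $85 billion: just an asset swap on bank balance sheets → 0.
Government account inflow $58 billion: bank balance sheets shrink → −$58B.
Government account inflow $7 billion: bank balance sheets shrink → −$7B.
FX purchase $65 billion: just an asset swap on bank balance sheets → 0.
Net: 40 + 0 − 58 − 7 + 0 = -$25 billion.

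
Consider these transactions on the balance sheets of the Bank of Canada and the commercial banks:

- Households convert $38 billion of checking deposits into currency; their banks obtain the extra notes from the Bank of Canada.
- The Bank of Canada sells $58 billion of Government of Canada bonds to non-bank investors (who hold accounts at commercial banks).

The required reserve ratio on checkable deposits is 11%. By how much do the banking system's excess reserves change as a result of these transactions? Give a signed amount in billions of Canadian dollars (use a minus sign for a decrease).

Currency withdrawal $38 billion: reserves −$38B, deposits −$38B.
Asset sale (to non-banks) $58 billion: reserves −$58B, deposits −$58B.
Totals: Δreserves = −$96B, Δdeposits = −$96B.
Δrequired reserves = 11% × −$96B = −$10.56B.
Δexcess reserves = Δreserves − Δrequired = −$96B − (−$10.56B) = -$85.44 billion.

-$85.44 billion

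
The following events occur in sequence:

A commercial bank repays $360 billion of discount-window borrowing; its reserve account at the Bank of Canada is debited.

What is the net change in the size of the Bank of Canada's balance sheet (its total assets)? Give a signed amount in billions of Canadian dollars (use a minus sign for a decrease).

Discount-window repayment $360 billion: a Bank of Canada asset is shed → −$360B.

-$360 billion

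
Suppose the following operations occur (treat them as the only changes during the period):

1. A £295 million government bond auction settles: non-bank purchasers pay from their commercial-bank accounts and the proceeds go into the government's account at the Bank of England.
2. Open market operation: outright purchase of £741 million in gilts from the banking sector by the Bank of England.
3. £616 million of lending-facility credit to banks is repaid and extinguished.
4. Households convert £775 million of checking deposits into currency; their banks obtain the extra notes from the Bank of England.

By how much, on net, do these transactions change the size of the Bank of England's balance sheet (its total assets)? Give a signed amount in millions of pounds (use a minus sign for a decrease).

+£125 million

Bank of England balance sheet:
  Assets:      Securities +£741M, Loans to banks −£616M
  Liabilities: Bank reserves −£945M, Currency in circulation +£775M, Government deposits +£295M
Commercial banking system:
  Assets:      Reserves at CB −£945M, Securities −£741M
  Liabilities: Checkable deposits −£1070M, Borrowings from CB −£616M
Change in total Bank of England assets = +£125 million.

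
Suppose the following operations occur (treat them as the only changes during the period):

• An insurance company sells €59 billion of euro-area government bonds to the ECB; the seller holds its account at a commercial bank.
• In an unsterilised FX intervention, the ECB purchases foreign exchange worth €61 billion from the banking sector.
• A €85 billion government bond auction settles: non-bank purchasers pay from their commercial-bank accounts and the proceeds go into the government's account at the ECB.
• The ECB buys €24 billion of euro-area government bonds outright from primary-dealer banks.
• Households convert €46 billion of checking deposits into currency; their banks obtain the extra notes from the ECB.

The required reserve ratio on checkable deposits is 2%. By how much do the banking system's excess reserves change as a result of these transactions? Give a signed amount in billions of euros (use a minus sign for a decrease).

+€14.44 billion

Asset purchase (from non-banks) €59 billion: reserves +€59B, deposits +€59B.
FX purchase €61 billion: reserves +€61B, deposits 0.
Government account inflow €85 billion: reserves −€85B, deposits −€85B.
OMO purchase (from banks) €24 billion: reserves +€24B, deposits 0.
Currency withdrawal €46 billion: reserves −€46B, deposits −€46B.
Totals: Δreserves = +€13B, Δdeposits = −€72B.
Δrequired reserves = 2% × −€72B = −€1.44B.
Δexcess reserves = Δreserves − Δrequired = +€13B − (−€1.44B) = +€14.44 billion.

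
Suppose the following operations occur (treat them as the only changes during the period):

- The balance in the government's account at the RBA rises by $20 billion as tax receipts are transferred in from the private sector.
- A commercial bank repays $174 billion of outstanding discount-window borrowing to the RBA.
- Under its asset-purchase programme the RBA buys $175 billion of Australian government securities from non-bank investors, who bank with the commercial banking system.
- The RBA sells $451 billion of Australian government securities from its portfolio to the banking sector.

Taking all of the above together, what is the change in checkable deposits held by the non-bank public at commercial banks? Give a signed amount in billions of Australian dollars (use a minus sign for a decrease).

+$155 billion

Government account inflow $20 billion: non-bank counterparties' bank balances fall → −$20B.
Discount-window repayment $174 billion: the counterparty is a bank, so public deposits are unchanged → 0.
Asset purchase (from non-banks) $175 billion: non-bank counterparties' bank balances rise → +$175B.
OMO sale (to banks) $451 billion: the counterparty is a bank, so public deposits are unchanged → 0.
Net: −20 + 0 + 175 + 0 = +$155 billion.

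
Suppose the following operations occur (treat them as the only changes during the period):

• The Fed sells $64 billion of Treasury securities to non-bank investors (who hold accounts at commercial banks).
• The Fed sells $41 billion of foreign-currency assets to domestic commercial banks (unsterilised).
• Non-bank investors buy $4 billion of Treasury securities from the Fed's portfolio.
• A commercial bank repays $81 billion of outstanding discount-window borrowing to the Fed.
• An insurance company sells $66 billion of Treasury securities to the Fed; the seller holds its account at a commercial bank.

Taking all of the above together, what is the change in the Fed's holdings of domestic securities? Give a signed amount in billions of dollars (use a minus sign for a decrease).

-$2 billion

Fed balance sheet:
  Assets:      Securities −$2B, Loans to banks −$81B, Foreign assets −$41B
  Liabilities: Bank reserves −$124B
Commercial banking system:
  Assets:      Reserves at CB −$124B, Foreign assets +$41B
  Liabilities: Checkable deposits −$2B, Borrowings from CB −$81B
So the change in the Fed's holdings of domestic securities is -$2 billion.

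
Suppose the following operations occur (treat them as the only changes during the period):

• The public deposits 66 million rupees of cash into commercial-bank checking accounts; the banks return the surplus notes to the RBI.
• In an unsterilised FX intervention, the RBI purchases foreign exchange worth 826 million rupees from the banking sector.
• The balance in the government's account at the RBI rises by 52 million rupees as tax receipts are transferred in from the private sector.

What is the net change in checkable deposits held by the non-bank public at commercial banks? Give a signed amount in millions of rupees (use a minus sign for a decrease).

+14 million

RBI balance sheet:
  Assets:      Foreign assets +826M
  Liabilities: Bank reserves +840M, Currency in circulation −66M, Government deposits +52M
Commercial banking system:
  Assets:      Reserves at CB +840M, Foreign assets −826M
  Liabilities: Checkable deposits +14M
So the change in checkable deposits held by the non-bank public at commercial banks is +14 million.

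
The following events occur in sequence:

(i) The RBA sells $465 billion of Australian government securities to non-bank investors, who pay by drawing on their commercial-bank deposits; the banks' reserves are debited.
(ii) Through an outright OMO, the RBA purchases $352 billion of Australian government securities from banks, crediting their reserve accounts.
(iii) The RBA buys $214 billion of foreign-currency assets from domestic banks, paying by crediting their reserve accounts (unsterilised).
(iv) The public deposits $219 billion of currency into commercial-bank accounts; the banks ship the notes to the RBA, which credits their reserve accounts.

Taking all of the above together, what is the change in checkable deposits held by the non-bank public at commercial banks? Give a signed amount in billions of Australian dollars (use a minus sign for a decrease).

RBA balance sheet:
  Assets:      Securities −$113B, Foreign assets +$214B
  Liabilities: Bank reserves +$320B, Currency in circulation −$219B
Commercial banking system:
  Assets:      Reserves at CB +$320B, Securities −$352B, Foreign assets −$214B
  Liabilities: Checkable deposits −$246B
So the change in checkable deposits held by the non-bank public at commercial banks is -$246 billion.

-$246 billion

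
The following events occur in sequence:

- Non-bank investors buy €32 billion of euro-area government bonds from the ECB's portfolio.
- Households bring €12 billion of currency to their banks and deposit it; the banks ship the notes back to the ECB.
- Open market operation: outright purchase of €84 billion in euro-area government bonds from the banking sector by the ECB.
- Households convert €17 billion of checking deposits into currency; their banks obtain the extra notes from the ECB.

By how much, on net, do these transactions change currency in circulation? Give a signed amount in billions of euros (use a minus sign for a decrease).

+€5 billion

Asset sale (to non-banks) €32 billion: no currency enters or leaves circulation → 0.
Currency deposit €12 billion: notes return to the central bank → −€12B.
OMO purchase (from banks) €84 billion: no currency enters or leaves circulation → 0.
Currency withdrawal €17 billion: notes leave the central bank → +€17B.
Net: 0 − 12 + 0 + 17 = +€5 billion.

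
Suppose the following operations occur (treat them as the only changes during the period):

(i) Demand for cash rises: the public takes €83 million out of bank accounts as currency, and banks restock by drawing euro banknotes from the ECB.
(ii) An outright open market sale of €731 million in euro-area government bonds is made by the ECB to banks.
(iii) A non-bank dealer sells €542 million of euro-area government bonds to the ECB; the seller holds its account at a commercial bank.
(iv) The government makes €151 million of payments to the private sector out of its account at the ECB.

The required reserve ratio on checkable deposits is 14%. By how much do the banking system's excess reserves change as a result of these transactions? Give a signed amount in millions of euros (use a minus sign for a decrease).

Currency withdrawal €83 million: reserves −€83M, deposits −€83M.
OMO sale (to banks) €731 million: reserves −€731M, deposits 0.
Asset purchase (from non-banks) €542 million: reserves +€542M, deposits +€542M.
Government spending €151 million: reserves +€151M, deposits +€151M.
Totals: Δreserves = −€121M, Δdeposits = +€610M.
Δrequired reserves = 14% × +€610M = +€85.4M.
Δexcess reserves = Δreserves − Δrequired = −€121M − (+€85.4M) = -€206.4 million.

-€206.4 million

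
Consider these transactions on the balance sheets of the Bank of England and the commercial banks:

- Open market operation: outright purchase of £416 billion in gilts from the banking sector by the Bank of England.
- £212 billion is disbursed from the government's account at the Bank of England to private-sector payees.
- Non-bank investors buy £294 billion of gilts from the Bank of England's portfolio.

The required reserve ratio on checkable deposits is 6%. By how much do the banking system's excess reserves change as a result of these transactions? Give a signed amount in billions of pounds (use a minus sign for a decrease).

+£338.92 billion

OMO purchase (from banks) £416 billion: reserves +£416B, deposits 0.
Government spending £212 billion: reserves +£212B, deposits +£212B.
Asset sale (to non-banks) £294 billion: reserves −£294B, deposits −£294B.
Totals: Δreserves = +£334B, Δdeposits = −£82B.
Δrequired reserves = 6% × −£82B = −£4.92B.
Δexcess reserves = Δreserves − Δrequired = +£334B − (−£4.92B) = +£338.92 billion.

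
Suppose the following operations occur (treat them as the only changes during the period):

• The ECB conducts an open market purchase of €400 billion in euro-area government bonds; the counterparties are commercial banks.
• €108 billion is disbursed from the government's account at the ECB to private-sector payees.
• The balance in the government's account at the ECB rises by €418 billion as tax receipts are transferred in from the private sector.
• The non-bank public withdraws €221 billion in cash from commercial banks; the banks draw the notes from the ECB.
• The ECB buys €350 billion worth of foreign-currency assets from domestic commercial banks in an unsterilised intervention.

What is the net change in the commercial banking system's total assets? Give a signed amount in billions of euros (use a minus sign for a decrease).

-€531 billion

ECB balance sheet:
  Assets:      Securities +€400B, Foreign assets +€350B
  Liabilities: Bank reserves +€219B, Currency in circulation +€221B, Government deposits +€310B
Commercial banking system:
  Assets:      Reserves at CB +€219B, Securities −€400B, Foreign assets −€350B
  Liabilities: Checkable deposits −€531B
Change in total bank assets = -€531 billion.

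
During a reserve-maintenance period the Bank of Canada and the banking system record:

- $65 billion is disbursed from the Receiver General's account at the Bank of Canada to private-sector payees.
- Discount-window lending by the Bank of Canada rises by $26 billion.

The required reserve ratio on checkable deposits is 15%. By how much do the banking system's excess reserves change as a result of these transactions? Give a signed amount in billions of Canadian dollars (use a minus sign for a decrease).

Government spending $65 billion: reserves +$65B, deposits +$65B.
Discount-window loan $26 billion: reserves +$26B, deposits 0.
Totals: Δreserves = +$91B, Δdeposits = +$65B.
Δrequired reserves = 15% × +$65B = +$9.75B.
Δexcess reserves = Δreserves − Δrequired = +$91B − (+$9.75B) = +$81.25 billion.

+$81.25 billion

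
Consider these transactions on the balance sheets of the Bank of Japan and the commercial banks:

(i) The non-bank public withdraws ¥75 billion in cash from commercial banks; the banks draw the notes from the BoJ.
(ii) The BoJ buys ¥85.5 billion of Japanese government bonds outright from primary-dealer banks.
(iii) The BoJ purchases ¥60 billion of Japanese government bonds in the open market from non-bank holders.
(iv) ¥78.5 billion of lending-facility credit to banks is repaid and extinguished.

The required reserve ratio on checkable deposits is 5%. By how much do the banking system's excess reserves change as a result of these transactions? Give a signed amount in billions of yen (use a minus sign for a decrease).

Currency withdrawal ¥75 billion: reserves −¥75B, deposits −¥75B.
OMO purchase (from banks) ¥85.5 billion: reserves +¥85.5B, deposits 0.
Asset purchase (from non-banks) ¥60 billion: reserves +¥60B, deposits +¥60B.
Discount-window repayment ¥78.5 billion: reserves −¥78.5B, deposits 0.
Totals: Δreserves = −¥8B, Δdeposits = −¥15B.
Δrequired reserves = 5% × −¥15B = −¥0.75B.
Δexcess reserves = Δreserves − Δrequired = −¥8B − (−¥0.75B) = -¥7.25 billion.

-¥7.25 billion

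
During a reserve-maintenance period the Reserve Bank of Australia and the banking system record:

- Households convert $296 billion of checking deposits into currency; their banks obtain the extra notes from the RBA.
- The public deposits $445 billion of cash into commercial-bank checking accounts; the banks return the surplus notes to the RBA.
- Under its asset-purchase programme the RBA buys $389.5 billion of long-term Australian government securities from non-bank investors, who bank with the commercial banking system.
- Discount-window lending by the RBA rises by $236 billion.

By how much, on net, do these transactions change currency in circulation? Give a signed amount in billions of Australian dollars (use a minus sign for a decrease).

-$149 billion

Currency withdrawal $296 billion: notes leave the central bank → +$296B.
Currency deposit $445 billion: notes return to the central bank → −$445B.
Asset purchase (from non-banks) $389.5 billion: no currency enters or leaves circulation → 0.
Discount-window loan $236 billion: no currency enters or leaves circulation → 0.
Net: 296 − 445 + 0 + 0 = -$149 billion.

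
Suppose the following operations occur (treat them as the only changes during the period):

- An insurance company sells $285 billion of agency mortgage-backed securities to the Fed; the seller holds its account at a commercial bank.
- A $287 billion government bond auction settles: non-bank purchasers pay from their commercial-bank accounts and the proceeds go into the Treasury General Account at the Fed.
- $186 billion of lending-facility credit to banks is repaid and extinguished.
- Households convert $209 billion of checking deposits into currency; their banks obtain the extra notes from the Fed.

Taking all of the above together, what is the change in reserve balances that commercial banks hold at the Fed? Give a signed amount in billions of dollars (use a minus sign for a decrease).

Asset purchase (from non-banks) $285 billion: the Fed pays by crediting reserve accounts → +$285B.
Government account inflow $287 billion: funds move from bank reserves into the government account → −$287B.
Discount-window repayment $186 billion: repayment is debited from reserves → −$186B.
Currency withdrawal $209 billion: banks swap reserves for currency → −$209B.
Net: 285 − 287 − 186 − 209 = -$397 billion.

-$397 billion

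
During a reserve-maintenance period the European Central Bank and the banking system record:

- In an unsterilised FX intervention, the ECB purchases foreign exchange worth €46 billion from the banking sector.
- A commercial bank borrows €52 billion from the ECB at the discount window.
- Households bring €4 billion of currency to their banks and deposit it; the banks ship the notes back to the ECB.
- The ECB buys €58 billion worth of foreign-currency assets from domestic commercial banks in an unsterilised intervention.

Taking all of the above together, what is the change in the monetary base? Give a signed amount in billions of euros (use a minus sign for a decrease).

+€156 billion

ECB balance sheet:
  Assets:      Loans to banks +€52B, Foreign assets +€104B
  Liabilities: Bank reserves +€160B, Currency in circulation −€4B
Commercial banking system:
  Assets:      Reserves at CB +€160B, Foreign assets −€104B
  Liabilities: Checkable deposits +€4B, Borrowings from CB +€52B
Monetary base = currency + reserves: −€4B + (+€160B) = +€156 billion.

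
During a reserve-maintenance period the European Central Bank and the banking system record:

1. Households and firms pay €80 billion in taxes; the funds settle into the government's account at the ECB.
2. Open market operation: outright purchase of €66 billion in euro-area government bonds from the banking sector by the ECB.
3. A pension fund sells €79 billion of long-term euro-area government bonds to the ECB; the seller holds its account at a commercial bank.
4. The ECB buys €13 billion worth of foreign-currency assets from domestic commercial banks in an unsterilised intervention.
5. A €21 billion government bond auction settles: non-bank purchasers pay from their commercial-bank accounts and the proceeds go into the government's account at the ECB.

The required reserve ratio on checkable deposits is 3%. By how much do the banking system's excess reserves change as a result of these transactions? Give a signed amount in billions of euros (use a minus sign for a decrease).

Government account inflow €80 billion: reserves −€80B, deposits −€80B.
OMO purchase (from banks) €66 billion: reserves +€66B, deposits 0.
Asset purchase (from non-banks) €79 billion: reserves +€79B, deposits +€79B.
FX purchase €13 billion: reserves +€13B, deposits 0.
Government account inflow €21 billion: reserves −€21B, deposits −€21B.
Totals: Δreserves = +€57B, Δdeposits = −€22B.
Δrequired reserves = 3% × −€22B = −€0.66B.
Δexcess reserves = Δreserves − Δrequired = +€57B − (−€0.66B) = +€57.66 billion.

+€57.66 billion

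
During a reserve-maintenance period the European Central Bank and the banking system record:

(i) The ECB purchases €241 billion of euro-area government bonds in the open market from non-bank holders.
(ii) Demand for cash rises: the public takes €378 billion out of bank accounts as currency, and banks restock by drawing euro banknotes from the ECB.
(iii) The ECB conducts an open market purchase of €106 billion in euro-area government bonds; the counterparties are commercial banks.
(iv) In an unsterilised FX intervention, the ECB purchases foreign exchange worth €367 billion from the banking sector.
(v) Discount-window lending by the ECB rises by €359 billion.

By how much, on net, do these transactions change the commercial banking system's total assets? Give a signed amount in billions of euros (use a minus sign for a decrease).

Asset purchase (from non-banks) €241 billion: bank balance sheets expand → +€241B.
Currency withdrawal €378 billion: bank balance sheets shrink → −€378B.
OMO purchase (from banks) €106 billion: just an asset swap on bank balance sheets → 0.
FX purchase €367 billion: just an asset swap on bank balance sheets → 0.
Discount-window loan €359 billion: bank balance sheets expand → +€359B.
Net: 241 − 378 + 0 + 0 + 359 = +€222 billion.

+€222 billion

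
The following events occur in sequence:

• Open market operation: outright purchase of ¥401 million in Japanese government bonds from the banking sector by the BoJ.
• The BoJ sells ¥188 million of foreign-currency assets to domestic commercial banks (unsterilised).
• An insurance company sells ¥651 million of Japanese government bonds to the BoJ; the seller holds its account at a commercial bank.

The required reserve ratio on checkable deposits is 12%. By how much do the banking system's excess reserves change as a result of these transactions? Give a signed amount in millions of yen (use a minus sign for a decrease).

+¥785.88 million

OMO purchase (from banks) ¥401 million: reserves +¥401M, deposits 0.
FX sale ¥188 million: reserves −¥188M, deposits 0.
Asset purchase (from non-banks) ¥651 million: reserves +¥651M, deposits +¥651M.
Totals: Δreserves = +¥864M, Δdeposits = +¥651M.
Δrequired reserves = 12% × +¥651M = +¥78.12M.
Δexcess reserves = Δreserves − Δrequired = +¥864M − (+¥78.12M) = +¥785.88 million.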